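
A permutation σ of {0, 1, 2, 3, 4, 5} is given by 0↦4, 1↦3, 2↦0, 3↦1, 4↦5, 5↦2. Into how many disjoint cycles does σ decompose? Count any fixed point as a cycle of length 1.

Cycle decomposition: (0 4 5 2) (1 3).
2 cycles.

2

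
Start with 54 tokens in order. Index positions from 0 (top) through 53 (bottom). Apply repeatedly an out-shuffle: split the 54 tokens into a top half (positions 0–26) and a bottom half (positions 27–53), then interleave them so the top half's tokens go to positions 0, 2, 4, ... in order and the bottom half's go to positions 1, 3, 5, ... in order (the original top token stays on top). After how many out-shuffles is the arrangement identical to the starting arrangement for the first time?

The out-shuffle permutes the 54 positions with cycle lengths [1, 1, 52].
Every token is home exactly when every cycle has completed a whole number of laps, i.e. after lcm(1, 52) = 52 out-shuffles.

52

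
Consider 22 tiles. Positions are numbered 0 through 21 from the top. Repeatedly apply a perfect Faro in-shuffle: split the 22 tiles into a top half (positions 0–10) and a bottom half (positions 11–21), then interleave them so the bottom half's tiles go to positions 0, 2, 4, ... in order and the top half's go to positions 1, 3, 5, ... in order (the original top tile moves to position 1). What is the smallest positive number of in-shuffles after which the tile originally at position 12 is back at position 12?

Follow position 12 under repeated in-shuffles:
12 → 2 → 5 → 11 → 0 → 1 → 3 → 7 → 15 → 8 → 17 → 12
It first returns after 11 in-shuffles.

11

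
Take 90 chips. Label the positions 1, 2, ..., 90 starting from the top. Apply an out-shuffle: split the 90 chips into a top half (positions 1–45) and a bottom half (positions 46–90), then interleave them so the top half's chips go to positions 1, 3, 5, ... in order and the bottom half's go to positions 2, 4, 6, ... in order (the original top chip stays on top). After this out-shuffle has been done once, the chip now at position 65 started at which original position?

Work backwards from position 65, undoing one out-shuffle at a time:
65 ← 33
So the chip now at position 65 started at position 33.

33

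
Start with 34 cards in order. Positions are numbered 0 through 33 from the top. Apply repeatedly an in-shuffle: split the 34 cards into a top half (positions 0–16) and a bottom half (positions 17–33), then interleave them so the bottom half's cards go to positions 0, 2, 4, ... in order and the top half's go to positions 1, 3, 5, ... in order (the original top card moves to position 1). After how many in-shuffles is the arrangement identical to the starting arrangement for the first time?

The in-shuffle permutes the 34 positions with cycle lengths [3, 3, 4, 12, 12].
Every card is home exactly when every cycle has completed a whole number of laps, i.e. after lcm(3, 4, 12) = 12 in-shuffles.

12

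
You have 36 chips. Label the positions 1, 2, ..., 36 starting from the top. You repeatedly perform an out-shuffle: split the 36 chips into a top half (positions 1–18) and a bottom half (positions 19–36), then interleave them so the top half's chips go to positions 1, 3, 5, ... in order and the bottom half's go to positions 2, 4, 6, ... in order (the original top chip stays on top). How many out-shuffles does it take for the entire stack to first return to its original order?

The out-shuffle permutes the 36 positions with cycle lengths [1, 1, 3, 3, 4, 12, 12].
Every chip is home exactly when every cycle has completed a whole number of laps, i.e. after lcm(1, 3, 4, 12) = 12 out-shuffles.

12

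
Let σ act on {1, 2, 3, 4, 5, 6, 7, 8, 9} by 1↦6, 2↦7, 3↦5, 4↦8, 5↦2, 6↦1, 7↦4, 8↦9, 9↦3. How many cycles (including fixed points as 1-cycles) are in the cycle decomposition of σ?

Cycle decomposition: (1 6) (2 7 4 8 9 3 5).
2 cycles.

2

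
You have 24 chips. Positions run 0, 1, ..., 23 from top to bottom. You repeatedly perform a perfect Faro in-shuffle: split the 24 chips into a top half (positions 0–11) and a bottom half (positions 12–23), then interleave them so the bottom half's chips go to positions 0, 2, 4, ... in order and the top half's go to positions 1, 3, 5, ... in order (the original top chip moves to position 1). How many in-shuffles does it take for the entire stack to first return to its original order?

The in-shuffle permutes the 24 positions with cycle lengths [4, 20].
Every chip is home exactly when every cycle has completed a whole number of laps, i.e. after lcm(4, 20) = 20 in-shuffles.

20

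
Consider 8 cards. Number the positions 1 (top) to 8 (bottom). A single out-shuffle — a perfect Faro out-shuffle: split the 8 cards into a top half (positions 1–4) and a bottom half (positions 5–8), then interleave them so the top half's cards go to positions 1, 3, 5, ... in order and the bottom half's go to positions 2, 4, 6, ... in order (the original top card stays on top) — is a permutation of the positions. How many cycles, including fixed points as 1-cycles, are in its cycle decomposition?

4

Trace each unvisited position around until it returns:
(1) (2 3 5) (4 7 6) (8)
4 cycles in total.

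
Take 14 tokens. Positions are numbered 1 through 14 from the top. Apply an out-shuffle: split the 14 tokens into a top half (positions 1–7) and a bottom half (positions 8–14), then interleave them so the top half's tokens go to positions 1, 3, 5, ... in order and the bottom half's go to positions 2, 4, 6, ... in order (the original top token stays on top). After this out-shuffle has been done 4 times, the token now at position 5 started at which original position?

11

Work backwards from position 5, undoing one out-shuffle at a time:
5 ← 3 ← 2 ← 8 ← 11
So the token now at position 5 started at position 11.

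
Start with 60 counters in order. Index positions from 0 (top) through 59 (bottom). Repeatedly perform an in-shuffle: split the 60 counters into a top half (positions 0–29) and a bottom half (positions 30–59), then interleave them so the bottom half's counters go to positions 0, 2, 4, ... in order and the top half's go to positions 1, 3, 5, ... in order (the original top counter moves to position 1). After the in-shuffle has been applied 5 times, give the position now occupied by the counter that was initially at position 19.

Track the counter's position through each in-shuffle:
19 → 39 → 18 → 37 → 14 → 29

29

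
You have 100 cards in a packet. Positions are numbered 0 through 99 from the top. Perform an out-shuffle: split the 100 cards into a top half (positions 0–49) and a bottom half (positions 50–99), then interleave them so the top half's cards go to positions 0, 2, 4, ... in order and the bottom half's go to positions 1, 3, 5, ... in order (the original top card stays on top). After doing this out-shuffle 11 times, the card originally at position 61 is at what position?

89

Track the card's position through each out-shuffle:
61 → 23 → 46 → 92 → 85 → 71 → 43 → 86 → 73 → 47 → 94 → 89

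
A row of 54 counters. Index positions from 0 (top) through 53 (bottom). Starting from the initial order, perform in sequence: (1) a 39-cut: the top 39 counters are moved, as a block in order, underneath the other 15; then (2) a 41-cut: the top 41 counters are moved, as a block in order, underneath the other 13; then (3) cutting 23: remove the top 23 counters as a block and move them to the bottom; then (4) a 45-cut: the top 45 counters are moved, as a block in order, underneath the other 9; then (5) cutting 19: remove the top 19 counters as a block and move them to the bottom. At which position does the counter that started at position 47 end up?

42

Track the counter from position 47 forward through each operation:
  after op 1 (cut 39): 47 → 8
  after op 2 (cut 41): 8 → 21
  after op 3 (cut 23): 21 → 52
  after op 4 (cut 45): 52 → 7
  after op 5 (cut 19): 7 → 42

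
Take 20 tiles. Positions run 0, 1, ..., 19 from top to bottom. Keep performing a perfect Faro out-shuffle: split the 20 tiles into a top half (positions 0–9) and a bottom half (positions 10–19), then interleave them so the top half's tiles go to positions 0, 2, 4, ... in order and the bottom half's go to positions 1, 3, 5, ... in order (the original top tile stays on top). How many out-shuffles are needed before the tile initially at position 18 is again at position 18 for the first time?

18

Follow position 18 under repeated out-shuffles:
18 → 17 → 15 → 11 → 3 → 6 → 12 → 5 → 10 → 1 → 2 → 4 → 8 → 16 → 13 → 7 → 14 → 9 → 18
It first returns after 18 out-shuffles.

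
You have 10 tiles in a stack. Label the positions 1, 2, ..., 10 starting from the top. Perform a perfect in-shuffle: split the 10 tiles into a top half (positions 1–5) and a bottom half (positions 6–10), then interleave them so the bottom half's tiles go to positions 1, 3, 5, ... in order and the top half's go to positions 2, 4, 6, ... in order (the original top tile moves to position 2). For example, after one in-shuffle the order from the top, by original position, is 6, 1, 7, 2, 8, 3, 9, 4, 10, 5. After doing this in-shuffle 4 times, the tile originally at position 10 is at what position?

6

Track the tile's position through each in-shuffle:
10 → 9 → 7 → 3 → 6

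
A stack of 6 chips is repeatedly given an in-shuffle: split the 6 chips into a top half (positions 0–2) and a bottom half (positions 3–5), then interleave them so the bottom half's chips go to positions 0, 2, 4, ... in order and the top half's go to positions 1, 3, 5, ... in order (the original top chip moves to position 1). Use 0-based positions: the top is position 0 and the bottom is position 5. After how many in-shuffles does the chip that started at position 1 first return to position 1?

Follow position 1 under repeated in-shuffles:
1 → 3 → 0 → 1
It first returns after 3 in-shuffles.

3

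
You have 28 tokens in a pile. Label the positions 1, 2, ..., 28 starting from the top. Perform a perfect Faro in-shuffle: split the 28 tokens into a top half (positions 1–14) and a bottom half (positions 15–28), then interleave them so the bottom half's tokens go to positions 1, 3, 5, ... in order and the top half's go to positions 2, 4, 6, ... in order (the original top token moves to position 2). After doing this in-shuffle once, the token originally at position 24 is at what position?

Track the token's position through each in-shuffle:
24 → 19

19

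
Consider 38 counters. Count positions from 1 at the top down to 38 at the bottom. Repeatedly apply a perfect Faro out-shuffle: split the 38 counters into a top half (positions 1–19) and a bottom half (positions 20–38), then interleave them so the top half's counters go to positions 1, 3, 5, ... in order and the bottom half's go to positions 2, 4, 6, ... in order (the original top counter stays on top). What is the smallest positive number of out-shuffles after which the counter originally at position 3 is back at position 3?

36

Follow position 3 under repeated out-shuffles:
3 → 5 → 9 → 17 → 33 → 28 → 18 → 35 → ... → 3 (length 36)
It first returns after 36 out-shuffles.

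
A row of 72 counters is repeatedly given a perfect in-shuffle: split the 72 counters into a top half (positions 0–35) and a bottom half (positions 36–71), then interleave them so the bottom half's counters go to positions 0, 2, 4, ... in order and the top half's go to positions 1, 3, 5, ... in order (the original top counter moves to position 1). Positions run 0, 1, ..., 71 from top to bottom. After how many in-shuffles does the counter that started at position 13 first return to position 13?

9

Follow position 13 under repeated in-shuffles:
13 → 27 → 55 → 38 → 4 → 9 → 19 → 39 → 6 → 13
It first returns after 9 in-shuffles.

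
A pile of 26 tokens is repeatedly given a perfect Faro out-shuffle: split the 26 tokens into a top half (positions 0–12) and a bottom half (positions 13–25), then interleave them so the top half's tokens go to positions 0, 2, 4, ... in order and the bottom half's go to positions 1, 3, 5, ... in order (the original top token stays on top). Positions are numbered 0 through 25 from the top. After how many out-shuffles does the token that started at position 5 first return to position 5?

4

Follow position 5 under repeated out-shuffles:
5 → 10 → 20 → 15 → 5
It first returns after 4 out-shuffles.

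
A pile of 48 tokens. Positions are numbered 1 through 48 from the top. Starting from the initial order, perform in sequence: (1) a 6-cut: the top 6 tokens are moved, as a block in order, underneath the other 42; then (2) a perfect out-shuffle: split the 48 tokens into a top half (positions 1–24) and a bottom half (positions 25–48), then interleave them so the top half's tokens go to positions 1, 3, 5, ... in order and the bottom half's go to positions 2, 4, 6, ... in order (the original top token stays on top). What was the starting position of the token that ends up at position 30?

Undo the operations in reverse order, starting from position 30:
  undo op 2 (out-shuffle, from bottom half): 30 ← 39
  undo op 1 (cut 6): 39 ← 45
So the token at position 30 came from original position 45.

45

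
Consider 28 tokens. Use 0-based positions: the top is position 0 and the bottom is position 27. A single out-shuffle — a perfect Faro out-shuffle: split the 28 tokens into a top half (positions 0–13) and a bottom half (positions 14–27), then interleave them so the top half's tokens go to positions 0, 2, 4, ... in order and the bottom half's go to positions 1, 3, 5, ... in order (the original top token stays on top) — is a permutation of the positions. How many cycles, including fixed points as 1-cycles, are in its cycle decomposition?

5

Trace each unvisited position around until it returns:
(0) (1 2 4 8 16 5 ... len 18) (3 6 12 24 21 15) (9 18) (27)
5 cycles in total.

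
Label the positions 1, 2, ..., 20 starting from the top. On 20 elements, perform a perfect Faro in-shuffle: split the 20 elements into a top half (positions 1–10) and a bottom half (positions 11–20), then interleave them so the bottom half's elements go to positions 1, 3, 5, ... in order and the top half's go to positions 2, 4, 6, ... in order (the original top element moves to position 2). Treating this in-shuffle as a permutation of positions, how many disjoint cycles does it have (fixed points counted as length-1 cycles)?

5

Trace each unvisited position around until it returns:
(1 2 4 8 16 11) (3 6 12) (5 10 20 19 17 13) (7 14) (9 18 15)
5 cycles in total.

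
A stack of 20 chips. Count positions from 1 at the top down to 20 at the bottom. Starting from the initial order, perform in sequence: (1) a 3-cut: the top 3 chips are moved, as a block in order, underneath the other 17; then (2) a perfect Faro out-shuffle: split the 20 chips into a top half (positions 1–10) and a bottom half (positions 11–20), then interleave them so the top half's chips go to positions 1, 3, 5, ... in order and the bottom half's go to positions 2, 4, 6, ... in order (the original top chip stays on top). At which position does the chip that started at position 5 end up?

Track the chip from position 5 forward through each operation:
  after op 1 (cut 3): 5 → 2
  after op 2 (out-shuffle): 2 → 3

3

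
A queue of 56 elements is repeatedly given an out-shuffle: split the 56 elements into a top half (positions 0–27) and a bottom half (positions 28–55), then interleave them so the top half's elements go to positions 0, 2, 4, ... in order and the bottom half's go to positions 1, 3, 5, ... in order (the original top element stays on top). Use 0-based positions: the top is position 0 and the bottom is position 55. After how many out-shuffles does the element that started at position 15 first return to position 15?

Follow position 15 under repeated out-shuffles:
15 → 30 → 5 → 10 → 20 → 40 → 25 → 50 → 45 → 35 → 15
It first returns after 10 out-shuffles.

10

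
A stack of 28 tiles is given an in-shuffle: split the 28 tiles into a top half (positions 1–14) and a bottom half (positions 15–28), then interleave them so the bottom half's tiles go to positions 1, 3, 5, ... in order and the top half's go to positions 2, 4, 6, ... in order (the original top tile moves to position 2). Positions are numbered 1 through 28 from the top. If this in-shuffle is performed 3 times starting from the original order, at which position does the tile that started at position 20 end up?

Track the tile's position through each in-shuffle:
20 → 11 → 22 → 15

15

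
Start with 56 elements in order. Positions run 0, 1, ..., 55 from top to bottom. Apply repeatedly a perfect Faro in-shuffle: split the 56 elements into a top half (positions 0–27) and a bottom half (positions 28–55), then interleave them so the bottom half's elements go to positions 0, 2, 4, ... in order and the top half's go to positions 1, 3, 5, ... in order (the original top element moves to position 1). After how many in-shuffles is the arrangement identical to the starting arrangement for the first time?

The in-shuffle permutes the 56 positions with cycle lengths [2, 18, 18, 18].
Every element is home exactly when every cycle has completed a whole number of laps, i.e. after lcm(2, 18) = 18 in-shuffles.

18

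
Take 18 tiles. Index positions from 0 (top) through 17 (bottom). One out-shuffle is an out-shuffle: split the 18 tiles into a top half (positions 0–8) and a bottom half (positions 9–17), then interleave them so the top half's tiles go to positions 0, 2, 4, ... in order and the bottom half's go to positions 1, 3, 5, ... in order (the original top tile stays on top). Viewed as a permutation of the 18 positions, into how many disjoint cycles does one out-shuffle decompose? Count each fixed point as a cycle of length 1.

4

Trace each unvisited position around until it returns:
(0) (1 2 4 8 16 15 13 9) (3 6 12 7 14 11 5 10) (17)
4 cycles in total.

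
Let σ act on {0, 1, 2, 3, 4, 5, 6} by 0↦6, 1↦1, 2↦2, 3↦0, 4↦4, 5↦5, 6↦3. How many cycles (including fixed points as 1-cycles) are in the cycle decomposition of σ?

5

Cycle decomposition: (0 6 3) (1) (2) (4) (5).
5 cycles.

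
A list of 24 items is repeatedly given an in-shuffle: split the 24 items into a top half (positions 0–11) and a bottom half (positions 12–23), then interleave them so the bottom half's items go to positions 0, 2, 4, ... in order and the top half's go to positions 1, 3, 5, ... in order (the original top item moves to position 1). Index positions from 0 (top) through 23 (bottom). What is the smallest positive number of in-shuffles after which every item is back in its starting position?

The in-shuffle permutes the 24 positions with cycle lengths [4, 20].
Every item is home exactly when every cycle has completed a whole number of laps, i.e. after lcm(4, 20) = 20 in-shuffles.

20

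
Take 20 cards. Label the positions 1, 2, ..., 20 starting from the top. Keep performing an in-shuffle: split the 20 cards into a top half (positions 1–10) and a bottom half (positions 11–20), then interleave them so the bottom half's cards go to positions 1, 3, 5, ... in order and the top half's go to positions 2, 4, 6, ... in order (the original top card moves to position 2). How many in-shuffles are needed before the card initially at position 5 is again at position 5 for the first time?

6

Follow position 5 under repeated in-shuffles:
5 → 10 → 20 → 19 → 17 → 13 → 5
It first returns after 6 in-shuffles.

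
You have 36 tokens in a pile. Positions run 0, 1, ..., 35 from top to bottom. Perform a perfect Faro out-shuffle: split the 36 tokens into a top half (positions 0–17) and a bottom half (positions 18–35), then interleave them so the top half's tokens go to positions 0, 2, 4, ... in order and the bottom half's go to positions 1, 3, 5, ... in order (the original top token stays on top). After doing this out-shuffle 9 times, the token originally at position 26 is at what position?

Track the token's position through each out-shuffle:
26 → 17 → 34 → 33 → 31 → 27 → 19 → 3 → 6 → 12

12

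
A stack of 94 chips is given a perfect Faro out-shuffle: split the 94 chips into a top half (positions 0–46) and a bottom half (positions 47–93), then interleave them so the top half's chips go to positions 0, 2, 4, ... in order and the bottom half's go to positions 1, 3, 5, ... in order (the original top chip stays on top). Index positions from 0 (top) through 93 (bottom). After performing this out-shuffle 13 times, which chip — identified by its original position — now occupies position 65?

Work backwards from position 65, undoing one out-shuffle at a time:
65 ← 79 ← 86 ← 43 ← 68 ← ... ← 43 (13 steps).
So the chip now at position 65 started at position 43.

43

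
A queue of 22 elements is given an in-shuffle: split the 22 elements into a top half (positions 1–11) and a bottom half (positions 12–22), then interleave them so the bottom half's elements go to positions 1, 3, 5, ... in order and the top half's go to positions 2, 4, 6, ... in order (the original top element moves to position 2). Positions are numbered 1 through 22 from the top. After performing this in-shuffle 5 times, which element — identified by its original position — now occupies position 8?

6

Work backwards from position 8, undoing one in-shuffle at a time:
8 ← 4 ← 2 ← 1 ← 12 ← 6
So the element now at position 8 started at position 6.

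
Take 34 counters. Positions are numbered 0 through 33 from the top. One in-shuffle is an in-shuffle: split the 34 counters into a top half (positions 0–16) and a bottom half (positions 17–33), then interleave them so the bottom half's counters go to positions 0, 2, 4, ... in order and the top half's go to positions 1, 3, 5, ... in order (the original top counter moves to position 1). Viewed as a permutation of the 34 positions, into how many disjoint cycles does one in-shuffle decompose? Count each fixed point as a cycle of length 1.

Trace each unvisited position around until it returns:
(0 1 3 7 15 31 ... len 12) (2 5 11 23 12 25 ... len 12) (4 9 19) (6 13 27 20) (14 29 24)
5 cycles in total.

5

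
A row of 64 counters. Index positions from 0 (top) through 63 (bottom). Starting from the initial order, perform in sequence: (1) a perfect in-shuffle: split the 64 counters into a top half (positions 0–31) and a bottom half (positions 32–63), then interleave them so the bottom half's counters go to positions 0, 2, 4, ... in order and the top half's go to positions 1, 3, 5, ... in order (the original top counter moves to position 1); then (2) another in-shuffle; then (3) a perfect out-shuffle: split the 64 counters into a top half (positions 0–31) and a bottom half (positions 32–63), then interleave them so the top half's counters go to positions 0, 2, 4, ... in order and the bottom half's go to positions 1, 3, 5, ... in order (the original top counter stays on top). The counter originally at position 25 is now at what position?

Track the counter from position 25 forward through each operation:
  after op 1 (in-shuffle): 25 → 51
  after op 2 (in-shuffle): 51 → 38
  after op 3 (out-shuffle): 38 → 13

13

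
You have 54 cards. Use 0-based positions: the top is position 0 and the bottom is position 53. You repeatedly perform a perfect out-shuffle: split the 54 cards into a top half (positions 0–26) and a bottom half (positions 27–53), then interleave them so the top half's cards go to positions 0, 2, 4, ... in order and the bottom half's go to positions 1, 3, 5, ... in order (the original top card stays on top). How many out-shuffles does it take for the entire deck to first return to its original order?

52

The out-shuffle permutes the 54 positions with cycle lengths [1, 1, 52].
Every card is home exactly when every cycle has completed a whole number of laps, i.e. after lcm(1, 52) = 52 out-shuffles.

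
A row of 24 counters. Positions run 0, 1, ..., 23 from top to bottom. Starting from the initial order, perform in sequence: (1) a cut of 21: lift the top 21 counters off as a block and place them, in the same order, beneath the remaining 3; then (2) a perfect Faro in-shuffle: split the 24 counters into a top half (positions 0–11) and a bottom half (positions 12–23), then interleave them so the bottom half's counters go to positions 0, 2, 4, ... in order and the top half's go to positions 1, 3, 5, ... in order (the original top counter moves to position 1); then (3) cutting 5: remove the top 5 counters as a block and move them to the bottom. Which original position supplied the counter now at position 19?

9

Undo the operations in reverse order, starting from position 19:
  undo op 3 (cut 5): 19 ← 0
  undo op 2 (in-shuffle, from bottom half): 0 ← 12
  undo op 1 (cut 21): 12 ← 9
So the counter at position 19 came from original position 9.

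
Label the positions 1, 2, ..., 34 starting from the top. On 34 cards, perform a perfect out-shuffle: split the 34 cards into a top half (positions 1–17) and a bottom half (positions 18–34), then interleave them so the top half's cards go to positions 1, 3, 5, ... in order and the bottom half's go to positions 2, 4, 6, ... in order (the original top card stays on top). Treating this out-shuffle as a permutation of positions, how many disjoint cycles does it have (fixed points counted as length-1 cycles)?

6

Trace each unvisited position around until it returns:
(1) (2 3 5 9 17 33 32 30 26 18) (4 7 13 25 16 31 28 22 10 19) (6 11 21 8 15 29 24 14 27 20) (12 23) (34)
6 cycles in total.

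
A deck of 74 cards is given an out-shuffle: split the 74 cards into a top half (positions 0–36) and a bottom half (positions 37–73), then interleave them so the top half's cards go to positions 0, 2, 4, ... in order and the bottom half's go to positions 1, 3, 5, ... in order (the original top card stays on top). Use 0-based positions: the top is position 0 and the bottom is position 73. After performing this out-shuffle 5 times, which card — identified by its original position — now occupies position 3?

Work backwards from position 3, undoing one out-shuffle at a time:
3 ← 38 ← 19 ← 46 ← 23 ← 48
So the card now at position 3 started at position 48.

48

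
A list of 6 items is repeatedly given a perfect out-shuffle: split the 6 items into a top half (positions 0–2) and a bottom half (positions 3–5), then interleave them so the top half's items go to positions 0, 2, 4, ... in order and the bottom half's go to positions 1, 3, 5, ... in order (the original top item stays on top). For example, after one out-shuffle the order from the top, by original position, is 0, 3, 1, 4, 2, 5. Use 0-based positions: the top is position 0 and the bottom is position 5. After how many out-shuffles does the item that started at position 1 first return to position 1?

4

Follow position 1 under repeated out-shuffles:
1 → 2 → 4 → 3 → 1
It first returns after 4 out-shuffles.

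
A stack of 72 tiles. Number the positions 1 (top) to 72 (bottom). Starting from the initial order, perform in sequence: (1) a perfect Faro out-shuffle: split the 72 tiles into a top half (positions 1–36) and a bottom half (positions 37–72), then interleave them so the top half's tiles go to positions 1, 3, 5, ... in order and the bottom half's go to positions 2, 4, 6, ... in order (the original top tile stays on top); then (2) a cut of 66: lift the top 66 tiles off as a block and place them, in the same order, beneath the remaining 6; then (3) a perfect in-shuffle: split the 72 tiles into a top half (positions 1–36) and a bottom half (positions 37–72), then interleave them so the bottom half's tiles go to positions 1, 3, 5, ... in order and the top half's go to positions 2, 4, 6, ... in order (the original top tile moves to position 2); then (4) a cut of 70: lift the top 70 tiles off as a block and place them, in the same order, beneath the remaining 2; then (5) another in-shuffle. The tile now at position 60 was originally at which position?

Undo the operations in reverse order, starting from position 60:
  undo op 5 (in-shuffle, from top half): 60 ← 30
  undo op 4 (cut 70): 30 ← 28
  undo op 3 (in-shuffle, from top half): 28 ← 14
  undo op 2 (cut 66): 14 ← 8
  undo op 1 (out-shuffle, from bottom half): 8 ← 40
So the tile at position 60 came from original position 40.

40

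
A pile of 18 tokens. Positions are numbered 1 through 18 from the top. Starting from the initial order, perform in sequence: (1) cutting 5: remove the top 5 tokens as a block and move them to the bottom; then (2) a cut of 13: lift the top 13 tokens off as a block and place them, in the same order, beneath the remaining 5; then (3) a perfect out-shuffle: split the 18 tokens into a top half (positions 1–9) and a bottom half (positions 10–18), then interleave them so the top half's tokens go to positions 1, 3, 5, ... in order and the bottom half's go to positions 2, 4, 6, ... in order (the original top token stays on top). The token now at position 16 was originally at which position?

17

Undo the operations in reverse order, starting from position 16:
  undo op 3 (out-shuffle, from bottom half): 16 ← 17
  undo op 2 (cut 13): 17 ← 12
  undo op 1 (cut 5): 12 ← 17
So the token at position 16 came from original position 17.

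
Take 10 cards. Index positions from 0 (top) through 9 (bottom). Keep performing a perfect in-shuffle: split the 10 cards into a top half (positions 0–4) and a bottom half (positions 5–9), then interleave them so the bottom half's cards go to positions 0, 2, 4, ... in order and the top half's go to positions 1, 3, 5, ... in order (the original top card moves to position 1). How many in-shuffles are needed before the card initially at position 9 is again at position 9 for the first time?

Follow position 9 under repeated in-shuffles:
9 → 8 → 6 → 2 → 5 → 0 → 1 → 3 → 7 → 4 → 9
It first returns after 10 in-shuffles.

10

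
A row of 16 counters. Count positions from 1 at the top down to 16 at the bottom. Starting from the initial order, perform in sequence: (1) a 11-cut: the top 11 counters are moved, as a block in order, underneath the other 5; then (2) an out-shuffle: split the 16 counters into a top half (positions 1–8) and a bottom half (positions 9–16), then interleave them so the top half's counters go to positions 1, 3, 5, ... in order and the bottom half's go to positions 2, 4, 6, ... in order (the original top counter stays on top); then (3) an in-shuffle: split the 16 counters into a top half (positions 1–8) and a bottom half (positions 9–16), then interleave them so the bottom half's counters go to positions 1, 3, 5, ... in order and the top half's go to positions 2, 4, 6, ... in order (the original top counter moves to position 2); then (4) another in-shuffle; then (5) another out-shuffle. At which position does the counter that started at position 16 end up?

3

Track the counter from position 16 forward through each operation:
  after op 1 (cut 11): 16 → 5
  after op 2 (out-shuffle): 5 → 9
  after op 3 (in-shuffle): 9 → 1
  after op 4 (in-shuffle): 1 → 2
  after op 5 (out-shuffle): 2 → 3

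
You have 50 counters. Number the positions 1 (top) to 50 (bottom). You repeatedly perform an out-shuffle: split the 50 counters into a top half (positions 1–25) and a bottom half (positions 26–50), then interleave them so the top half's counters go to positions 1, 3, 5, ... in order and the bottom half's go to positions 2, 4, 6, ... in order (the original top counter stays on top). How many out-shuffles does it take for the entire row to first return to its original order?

The out-shuffle permutes the 50 positions with cycle lengths [1, 1, 3, 3, 21, 21].
Every counter is home exactly when every cycle has completed a whole number of laps, i.e. after lcm(1, 3, 21) = 21 out-shuffles.

21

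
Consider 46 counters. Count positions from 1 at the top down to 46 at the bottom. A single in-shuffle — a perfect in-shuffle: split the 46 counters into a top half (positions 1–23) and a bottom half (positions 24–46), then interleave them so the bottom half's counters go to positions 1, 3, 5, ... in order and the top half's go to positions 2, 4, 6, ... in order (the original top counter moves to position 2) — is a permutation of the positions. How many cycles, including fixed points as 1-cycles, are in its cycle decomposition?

2

Trace each unvisited position around until it returns:
(1 2 4 8 16 32 ... len 23) (5 10 20 40 33 19 ... len 23)
2 cycles in total.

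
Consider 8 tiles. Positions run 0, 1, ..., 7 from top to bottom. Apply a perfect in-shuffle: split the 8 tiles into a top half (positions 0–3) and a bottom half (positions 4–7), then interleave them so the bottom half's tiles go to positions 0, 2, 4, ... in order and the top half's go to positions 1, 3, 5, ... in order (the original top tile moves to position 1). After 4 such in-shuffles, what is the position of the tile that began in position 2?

2

Track the tile's position through each in-shuffle:
2 → 5 → 2 → 5 → 2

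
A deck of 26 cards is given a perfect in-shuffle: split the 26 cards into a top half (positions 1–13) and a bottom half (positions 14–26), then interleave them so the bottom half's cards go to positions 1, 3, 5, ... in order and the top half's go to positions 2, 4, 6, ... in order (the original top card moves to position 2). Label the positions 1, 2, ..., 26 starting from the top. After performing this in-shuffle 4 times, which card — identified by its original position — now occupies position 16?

Work backwards from position 16, undoing one in-shuffle at a time:
16 ← 8 ← 4 ← 2 ← 1
So the card now at position 16 started at position 1.

1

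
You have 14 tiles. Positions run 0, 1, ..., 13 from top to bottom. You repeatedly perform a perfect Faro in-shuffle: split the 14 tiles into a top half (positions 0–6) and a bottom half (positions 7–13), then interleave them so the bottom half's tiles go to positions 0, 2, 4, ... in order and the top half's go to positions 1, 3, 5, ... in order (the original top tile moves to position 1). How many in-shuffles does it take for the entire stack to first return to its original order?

The in-shuffle permutes the 14 positions with cycle lengths [2, 4, 4, 4].
Every tile is home exactly when every cycle has completed a whole number of laps, i.e. after lcm(2, 4) = 4 in-shuffles.

4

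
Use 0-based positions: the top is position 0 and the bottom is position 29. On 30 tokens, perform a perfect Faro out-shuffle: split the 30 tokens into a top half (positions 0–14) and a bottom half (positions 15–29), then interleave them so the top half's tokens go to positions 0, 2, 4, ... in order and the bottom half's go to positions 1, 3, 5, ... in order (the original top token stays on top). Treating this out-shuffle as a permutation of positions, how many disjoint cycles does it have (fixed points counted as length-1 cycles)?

Trace each unvisited position around until it returns:
(0) (1 2 4 8 16 3 ... len 28) (29)
3 cycles in total.

3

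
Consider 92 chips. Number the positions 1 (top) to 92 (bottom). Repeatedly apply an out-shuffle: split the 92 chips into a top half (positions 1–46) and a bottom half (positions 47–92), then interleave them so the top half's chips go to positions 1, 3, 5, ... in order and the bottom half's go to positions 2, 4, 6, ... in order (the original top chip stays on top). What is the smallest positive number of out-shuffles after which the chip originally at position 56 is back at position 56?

12

Follow position 56 under repeated out-shuffles:
56 → 20 → 39 → 77 → 62 → 32 → 63 → 34 → 67 → 42 → 83 → 74 → 56
It first returns after 12 out-shuffles.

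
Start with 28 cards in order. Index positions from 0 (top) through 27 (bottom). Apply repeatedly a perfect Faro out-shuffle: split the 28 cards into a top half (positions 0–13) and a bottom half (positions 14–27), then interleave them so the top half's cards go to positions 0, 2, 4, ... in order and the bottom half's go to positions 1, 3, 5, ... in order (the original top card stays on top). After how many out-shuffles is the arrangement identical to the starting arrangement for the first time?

The out-shuffle permutes the 28 positions with cycle lengths [1, 1, 2, 6, 18].
Every card is home exactly when every cycle has completed a whole number of laps, i.e. after lcm(1, 2, 6, 18) = 18 out-shuffles.

18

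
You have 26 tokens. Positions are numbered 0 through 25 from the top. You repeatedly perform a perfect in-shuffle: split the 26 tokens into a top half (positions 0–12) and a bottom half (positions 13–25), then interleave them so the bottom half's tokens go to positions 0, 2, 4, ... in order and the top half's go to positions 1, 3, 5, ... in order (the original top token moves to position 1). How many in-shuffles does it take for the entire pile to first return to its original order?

The in-shuffle permutes the 26 positions with cycle lengths [2, 6, 18].
Every token is home exactly when every cycle has completed a whole number of laps, i.e. after lcm(2, 6, 18) = 18 in-shuffles.

18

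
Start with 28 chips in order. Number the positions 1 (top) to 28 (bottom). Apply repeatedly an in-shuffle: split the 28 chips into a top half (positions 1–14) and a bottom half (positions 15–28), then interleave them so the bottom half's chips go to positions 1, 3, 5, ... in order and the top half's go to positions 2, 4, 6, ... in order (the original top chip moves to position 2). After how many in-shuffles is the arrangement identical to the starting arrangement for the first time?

The in-shuffle permutes the 28 positions with cycle lengths [28].
Every chip is home exactly when every cycle has completed a whole number of laps, i.e. after lcm(28) = 28 in-shuffles.

28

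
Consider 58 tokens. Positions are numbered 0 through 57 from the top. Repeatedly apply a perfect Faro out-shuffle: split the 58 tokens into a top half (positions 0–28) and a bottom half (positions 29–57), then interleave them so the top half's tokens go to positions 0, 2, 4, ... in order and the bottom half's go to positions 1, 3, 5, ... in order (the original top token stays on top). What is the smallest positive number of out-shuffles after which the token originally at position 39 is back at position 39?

18

Follow position 39 under repeated out-shuffles:
39 → 21 → 42 → 27 → 54 → 51 → 45 → 33 → 9 → 18 → 36 → 15 → 30 → 3 → 6 → 12 → 24 → 48 → 39
It first returns after 18 out-shuffles.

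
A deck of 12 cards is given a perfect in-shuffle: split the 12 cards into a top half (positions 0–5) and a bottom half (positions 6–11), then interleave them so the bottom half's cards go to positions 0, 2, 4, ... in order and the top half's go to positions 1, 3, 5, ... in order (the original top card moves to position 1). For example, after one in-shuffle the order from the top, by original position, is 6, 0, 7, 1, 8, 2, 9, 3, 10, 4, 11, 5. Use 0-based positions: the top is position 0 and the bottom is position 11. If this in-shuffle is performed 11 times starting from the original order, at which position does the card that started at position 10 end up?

11

Track the card's position through each in-shuffle:
10 → 8 → 4 → 9 → 6 → 0 → 1 → 3 → 7 → 2 → 5 → 11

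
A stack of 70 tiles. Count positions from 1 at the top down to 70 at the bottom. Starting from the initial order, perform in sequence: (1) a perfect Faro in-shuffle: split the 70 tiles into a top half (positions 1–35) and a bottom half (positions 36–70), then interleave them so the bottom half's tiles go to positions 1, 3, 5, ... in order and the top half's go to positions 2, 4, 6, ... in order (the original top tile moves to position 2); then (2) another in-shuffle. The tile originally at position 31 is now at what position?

53

Track the tile from position 31 forward through each operation:
  after op 1 (in-shuffle): 31 → 62
  after op 2 (in-shuffle): 62 → 53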